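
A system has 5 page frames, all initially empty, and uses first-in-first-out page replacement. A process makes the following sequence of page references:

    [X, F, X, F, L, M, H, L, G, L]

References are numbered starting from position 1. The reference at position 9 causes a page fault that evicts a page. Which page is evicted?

X

pos 1: X: fault, frames {X}
pos 2: F: fault, frames {X,F}
pos 3: X: hit
pos 4: F: hit
pos 5: L: fault, frames {X,F,L}
pos 6: M: fault, frames {X,F,L,M}
pos 7: H: fault, frames {X,F,L,M,H}
pos 8: L: hit
pos 9: G: fault, evict X, frames {F,L,M,H,G}
At position 9, page X is evicted.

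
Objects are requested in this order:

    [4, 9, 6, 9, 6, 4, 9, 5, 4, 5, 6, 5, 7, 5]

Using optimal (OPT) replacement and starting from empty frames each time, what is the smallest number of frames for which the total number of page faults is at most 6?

f=1: 14 faults
f=2: 7 faults
f=3: 5 faults
f=4: 5 faults
f=5: 5 faults
Smallest f with faults ≤ 6 is 3.

3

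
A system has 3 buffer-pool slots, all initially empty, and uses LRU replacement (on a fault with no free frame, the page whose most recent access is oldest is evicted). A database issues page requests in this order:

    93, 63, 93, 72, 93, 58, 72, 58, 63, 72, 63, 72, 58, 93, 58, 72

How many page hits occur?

10

93 → fault, frames [93]
63 → fault, frames [93, 63]
93 → hit
72 → fault, frames [63, 93, 72]
93 → hit
58 → fault, evict 63, frames [72, 93, 58]
72 → hit
58 → hit
63 → fault, evict 93, frames [72, 58, 63]
72 → hit
63 → hit
72 → hit
58 → hit
93 → fault, evict 63, frames [72, 58, 93]
58 → hit
72 → hit
Hits: 10.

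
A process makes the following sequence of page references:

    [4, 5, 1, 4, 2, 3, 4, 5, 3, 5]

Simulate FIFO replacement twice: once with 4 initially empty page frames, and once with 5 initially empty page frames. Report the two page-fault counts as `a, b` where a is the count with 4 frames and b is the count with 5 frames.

7, 5

4 frames: F F F . F F F F . . → 7 faults.
5 frames: F F F . F F . . . . → 5 faults.
5 < 7: adding a frame reduced faults, as is typical.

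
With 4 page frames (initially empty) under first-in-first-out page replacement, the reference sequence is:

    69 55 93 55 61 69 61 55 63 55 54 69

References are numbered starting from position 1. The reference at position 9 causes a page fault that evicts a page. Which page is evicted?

69

pos 1: 69 → fault, frames {69}
pos 2: 55 → fault, frames {69,55}
pos 3: 93 → fault, frames {69,55,93}
pos 4: 55 → hit
pos 5: 61 → fault, frames {69,55,93,61}
pos 6: 69 → hit
pos 7: 61 → hit
pos 8: 55 → hit
pos 9: 63 → fault, evict 69, frames {55,93,61,63}
At position 9, page 69 is evicted.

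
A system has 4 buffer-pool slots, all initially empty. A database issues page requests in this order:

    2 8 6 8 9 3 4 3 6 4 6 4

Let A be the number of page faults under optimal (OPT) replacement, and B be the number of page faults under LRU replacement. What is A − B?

-1

Under OPT: F F F . F F F . . . . . → 6 faults.
Under LRU: F F F . F F F . F . . . → 7 faults.
A − B = 6 − 7 = -1.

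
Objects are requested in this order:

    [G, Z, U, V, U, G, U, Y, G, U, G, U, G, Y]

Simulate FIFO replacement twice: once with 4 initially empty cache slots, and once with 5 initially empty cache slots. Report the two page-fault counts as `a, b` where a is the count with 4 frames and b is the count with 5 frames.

6, 5

4 frames: F F F F . . . F F . . . . . → 6 faults.
5 frames: F F F F . . . F . . . . . . → 5 faults.
5 < 6: adding a frame reduced faults, as is typical.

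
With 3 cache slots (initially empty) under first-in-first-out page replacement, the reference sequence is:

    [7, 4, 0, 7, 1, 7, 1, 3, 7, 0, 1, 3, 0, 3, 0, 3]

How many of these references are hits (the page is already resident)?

8

7 -> miss, frames {7}
4 -> miss, frames {7,4}
0 -> miss, frames {7,4,0}
7 -> hit
1 -> miss, evict 7, frames {4,0,1}
7 -> miss, evict 4, frames {0,1,7}
1 -> hit
3 -> miss, evict 0, frames {1,7,3}
7 -> hit
0 -> miss, evict 1, frames {7,3,0}
1 -> miss, evict 7, frames {3,0,1}
3 -> hit
0 -> hit
3 -> hit
0 -> hit
3 -> hit
Hits: 8.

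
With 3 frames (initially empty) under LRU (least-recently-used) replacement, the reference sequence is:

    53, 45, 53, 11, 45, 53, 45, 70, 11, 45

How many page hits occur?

53 -> miss, frames (53)
45 -> miss, frames (53 45)
53 -> hit
11 -> miss, frames (45 53 11)
45 -> hit
53 -> hit
45 -> hit
70 -> miss, evict 11, frames (53 45 70)
11 -> miss, evict 53, frames (45 70 11)
45 -> hit
Hits: 5.

5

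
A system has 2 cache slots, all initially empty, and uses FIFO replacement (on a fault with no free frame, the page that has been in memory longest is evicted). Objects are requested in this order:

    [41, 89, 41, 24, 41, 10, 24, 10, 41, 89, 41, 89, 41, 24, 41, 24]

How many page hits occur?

41: fault, frames [41]
89: fault, frames [41, 89]
41: hit
24: fault, evict 41, frames [89, 24]
41: fault, evict 89, frames [24, 41]
10: fault, evict 24, frames [41, 10]
24: fault, evict 41, frames [10, 24]
10: hit
41: fault, evict 10, frames [24, 41]
89: fault, evict 24, frames [41, 89]
41: hit
89: hit
41: hit
24: fault, evict 41, frames [89, 24]
41: fault, evict 89, frames [24, 41]
24: hit
Hits: 6.

6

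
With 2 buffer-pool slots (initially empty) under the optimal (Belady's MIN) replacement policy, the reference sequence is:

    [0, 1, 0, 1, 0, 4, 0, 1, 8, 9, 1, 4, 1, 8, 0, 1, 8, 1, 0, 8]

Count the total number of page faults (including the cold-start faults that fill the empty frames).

11

0: miss, frames (0)
1: miss, frames (0 1)
0: hit
1: hit
0: hit
4: miss, evict 1, frames (0 4)
0: hit
1: miss, evict 0, frames (4 1)
8: miss, evict 4, frames (1 8)
9: miss, evict 8, frames (1 9)
1: hit
4: miss, evict 9, frames (1 4)
1: hit
8: miss, evict 4, frames (1 8)
0: miss, evict 8, frames (1 0)
1: hit
8: miss, evict 0, frames (1 8)
1: hit
0: miss, evict 1, frames (8 0)
8: hit
Page faults: 11.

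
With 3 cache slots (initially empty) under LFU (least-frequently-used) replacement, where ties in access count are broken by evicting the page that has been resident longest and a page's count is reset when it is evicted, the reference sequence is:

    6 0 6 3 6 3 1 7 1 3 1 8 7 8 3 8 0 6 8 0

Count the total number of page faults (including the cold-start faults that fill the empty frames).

12

6 → miss, frames {6}
0 → miss, frames {6,0}
6 → hit
3 → miss, frames {6,0,3}
6 → hit
3 → hit
1 → miss, evict 0, frames {6,3,1}
7 → miss, evict 1, frames {6,3,7}
1 → miss, evict 7, frames {6,3,1}
3 → hit
1 → hit
8 → miss, evict 1, frames {6,3,8}
7 → miss, evict 8, frames {6,3,7}
8 → miss, evict 7, frames {6,3,8}
3 → hit
8 → hit
0 → miss, evict 8, frames {6,3,0}
6 → hit
8 → miss, evict 0, frames {6,3,8}
0 → miss, evict 8, frames {6,3,0}
Page faults: 12.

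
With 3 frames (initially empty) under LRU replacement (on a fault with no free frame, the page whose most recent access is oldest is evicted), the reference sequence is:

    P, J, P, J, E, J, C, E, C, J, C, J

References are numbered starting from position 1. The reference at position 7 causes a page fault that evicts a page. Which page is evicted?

pos 1: P -> fault, frames [P]
pos 2: J -> fault, frames [P, J]
pos 3: P -> hit
pos 4: J -> hit
pos 5: E -> fault, frames [P, J, E]
pos 6: J -> hit
pos 7: C -> fault, evict P, frames [E, J, C]
At position 7, page P is evicted.

P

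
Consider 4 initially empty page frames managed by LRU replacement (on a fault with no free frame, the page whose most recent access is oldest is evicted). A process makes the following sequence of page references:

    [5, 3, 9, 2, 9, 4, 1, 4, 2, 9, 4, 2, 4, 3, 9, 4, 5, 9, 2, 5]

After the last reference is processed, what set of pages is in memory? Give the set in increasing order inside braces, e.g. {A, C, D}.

5 -> miss, frames (5)
3 -> miss, frames (5 3)
9 -> miss, frames (5 3 9)
2 -> miss, frames (5 3 9 2)
9 -> hit
4 -> miss, evict 5, frames (3 2 9 4)
1 -> miss, evict 3, frames (2 9 4 1)
4 -> hit
2 -> hit
9 -> hit
4 -> hit
2 -> hit
4 -> hit
3 -> miss, evict 1, frames (9 2 4 3)
9 -> hit
4 -> hit
5 -> miss, evict 2, frames (3 9 4 5)
9 -> hit
2 -> miss, evict 3, frames (4 5 9 2)
5 -> hit

{2, 4, 5, 9}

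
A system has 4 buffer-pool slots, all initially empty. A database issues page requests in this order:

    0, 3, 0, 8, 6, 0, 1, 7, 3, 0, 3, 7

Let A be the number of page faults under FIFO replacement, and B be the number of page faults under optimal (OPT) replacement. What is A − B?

2

Under FIFO: F F . F F . F F F F . . → 8 faults.
Under OPT: F F . F F . F F . . . . → 6 faults.
A − B = 8 − 6 = 2.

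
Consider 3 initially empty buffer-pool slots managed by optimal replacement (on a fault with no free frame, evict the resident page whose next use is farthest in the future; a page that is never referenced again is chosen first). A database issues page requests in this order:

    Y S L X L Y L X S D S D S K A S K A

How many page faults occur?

Y → miss, frames {Y}
S → miss, frames {Y,S}
L → miss, frames {Y,S,L}
X → miss, evict S, frames {Y,L,X}
L → hit
Y → hit
L → hit
X → hit
S → miss, evict X, frames {Y,L,S}
D → miss, evict L, frames {Y,S,D}
S → hit
D → hit
S → hit
K → miss, evict D, frames {Y,S,K}
A → miss, evict Y, frames {S,K,A}
S → hit
K → hit
A → hit
Page faults: 8.

8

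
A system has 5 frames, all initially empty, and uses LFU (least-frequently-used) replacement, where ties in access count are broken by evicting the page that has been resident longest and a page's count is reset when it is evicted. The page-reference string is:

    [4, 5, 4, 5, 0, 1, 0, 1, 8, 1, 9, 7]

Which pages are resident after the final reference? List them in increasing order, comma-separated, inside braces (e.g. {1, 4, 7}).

{0, 1, 4, 5, 7}

4 -> fault, frames (4)
5 -> fault, frames (4 5)
4 -> hit
5 -> hit
0 -> fault, frames (4 5 0)
1 -> fault, frames (4 5 0 1)
0 -> hit
1 -> hit
8 -> fault, frames (4 5 0 1 8)
1 -> hit
9 -> fault, evict 8, frames (4 5 0 1 9)
7 -> fault, evict 9, frames (4 5 0 1 7)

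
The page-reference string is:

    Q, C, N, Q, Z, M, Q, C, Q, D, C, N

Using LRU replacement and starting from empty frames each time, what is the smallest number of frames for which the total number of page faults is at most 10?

3

f=1: 12 faults
f=2: 11 faults
f=3: 8 faults
f=4: 8 faults
f=5: 7 faults
f=6: 6 faults
Smallest f with faults ≤ 10 is 3.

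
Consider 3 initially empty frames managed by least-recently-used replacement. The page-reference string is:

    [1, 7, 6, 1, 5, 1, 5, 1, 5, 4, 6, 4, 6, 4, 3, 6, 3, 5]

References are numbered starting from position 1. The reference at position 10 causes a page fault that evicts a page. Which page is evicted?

6

pos 1: 1 -> miss, frames (1)
pos 2: 7 -> miss, frames (1 7)
pos 3: 6 -> miss, frames (1 7 6)
pos 4: 1 -> hit
pos 5: 5 -> miss, evict 7, frames (6 1 5)
pos 6: 1 -> hit
pos 7: 5 -> hit
pos 8: 1 -> hit
pos 9: 5 -> hit
pos 10: 4 -> miss, evict 6, frames (1 5 4)
At position 10, page 6 is evicted.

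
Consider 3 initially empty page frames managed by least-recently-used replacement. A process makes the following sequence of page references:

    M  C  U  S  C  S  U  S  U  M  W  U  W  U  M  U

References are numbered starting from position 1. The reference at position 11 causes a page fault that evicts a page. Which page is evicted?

pos 1: M: miss, frames (M)
pos 2: C: miss, frames (M C)
pos 3: U: miss, frames (M C U)
pos 4: S: miss, evict M, frames (C U S)
pos 5: C: hit
pos 6: S: hit
pos 7: U: hit
pos 8: S: hit
pos 9: U: hit
pos 10: M: miss, evict C, frames (S U M)
pos 11: W: miss, evict S, frames (U M W)
At position 11, page S is evicted.

S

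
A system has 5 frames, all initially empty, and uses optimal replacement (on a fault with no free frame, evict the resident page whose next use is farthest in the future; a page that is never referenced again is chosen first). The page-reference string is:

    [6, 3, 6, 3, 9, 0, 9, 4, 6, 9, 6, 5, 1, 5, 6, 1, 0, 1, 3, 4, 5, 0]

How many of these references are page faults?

6: miss, frames (6)
3: miss, frames (6 3)
6: hit
3: hit
9: miss, frames (6 3 9)
0: miss, frames (6 3 9 0)
9: hit
4: miss, frames (6 3 9 0 4)
6: hit
9: hit
6: hit
5: miss, evict 9, frames (6 3 0 4 5)
1: miss, evict 4, frames (6 3 0 5 1)
5: hit
6: hit
1: hit
0: hit
1: hit
3: hit
4: miss, evict 1, frames (6 3 0 5 4)
5: hit
0: hit
Page faults: 8.

8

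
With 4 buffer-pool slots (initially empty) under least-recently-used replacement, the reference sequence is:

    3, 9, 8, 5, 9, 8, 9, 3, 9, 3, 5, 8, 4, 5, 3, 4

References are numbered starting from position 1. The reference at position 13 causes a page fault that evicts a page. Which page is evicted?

pos 1: 3: miss, frames [3]
pos 2: 9: miss, frames [3, 9]
pos 3: 8: miss, frames [3, 9, 8]
pos 4: 5: miss, frames [3, 9, 8, 5]
pos 5: 9: hit
pos 6: 8: hit
pos 7: 9: hit
pos 8: 3: hit
pos 9: 9: hit
pos 10: 3: hit
pos 11: 5: hit
pos 12: 8: hit
pos 13: 4: miss, evict 9, frames [3, 5, 8, 4]
At position 13, page 9 is evicted.

9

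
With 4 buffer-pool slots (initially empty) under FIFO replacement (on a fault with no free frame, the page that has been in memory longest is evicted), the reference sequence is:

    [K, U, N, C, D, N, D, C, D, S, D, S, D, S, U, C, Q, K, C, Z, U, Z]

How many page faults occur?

K → fault, frames (K)
U → fault, frames (K U)
N → fault, frames (K U N)
C → fault, frames (K U N C)
D → fault, evict K, frames (U N C D)
N → hit
D → hit
C → hit
D → hit
S → fault, evict U, frames (N C D S)
D → hit
S → hit
D → hit
S → hit
U → fault, evict N, frames (C D S U)
C → hit
Q → fault, evict C, frames (D S U Q)
K → fault, evict D, frames (S U Q K)
C → fault, evict S, frames (U Q K C)
Z → fault, evict U, frames (Q K C Z)
U → fault, evict Q, frames (K C Z U)
Z → hit
Page faults: 12.

12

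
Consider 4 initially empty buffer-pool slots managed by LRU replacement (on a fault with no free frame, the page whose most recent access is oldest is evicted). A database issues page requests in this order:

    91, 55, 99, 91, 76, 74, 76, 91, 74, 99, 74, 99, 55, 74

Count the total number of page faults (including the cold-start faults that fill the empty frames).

6

91: miss, frames (91)
55: miss, frames (91 55)
99: miss, frames (91 55 99)
91: hit
76: miss, frames (55 99 91 76)
74: miss, evict 55, frames (99 91 76 74)
76: hit
91: hit
74: hit
99: hit
74: hit
99: hit
55: miss, evict 76, frames (91 74 99 55)
74: hit
Page faults: 6.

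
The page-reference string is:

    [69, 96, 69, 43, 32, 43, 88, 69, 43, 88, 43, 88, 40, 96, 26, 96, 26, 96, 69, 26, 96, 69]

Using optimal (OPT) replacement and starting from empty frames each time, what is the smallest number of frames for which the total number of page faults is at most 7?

4

f=1: 22 faults
f=2: 12 faults
f=3: 8 faults
f=4: 7 faults
f=5: 7 faults
f=6: 7 faults
f=7: 7 faults
Smallest f with faults ≤ 7 is 4.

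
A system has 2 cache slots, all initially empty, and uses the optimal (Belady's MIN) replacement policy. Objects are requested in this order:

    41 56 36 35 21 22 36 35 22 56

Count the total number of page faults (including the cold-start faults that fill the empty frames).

41 → fault, frames (41)
56 → fault, frames (41 56)
36 → fault, evict 41, frames (56 36)
35 → fault, evict 56, frames (36 35)
21 → fault, evict 35, frames (36 21)
22 → fault, evict 21, frames (36 22)
36 → hit
35 → fault, evict 36, frames (22 35)
22 → hit
56 → fault, evict 35, frames (22 56)
Page faults: 8.

8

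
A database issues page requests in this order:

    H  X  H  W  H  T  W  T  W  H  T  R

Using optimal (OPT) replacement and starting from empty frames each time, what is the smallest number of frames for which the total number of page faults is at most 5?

f=1: 12 faults
f=2: 6 faults
f=3: 5 faults
f=4: 5 faults
f=5: 5 faults
Smallest f with faults ≤ 5 is 3.

3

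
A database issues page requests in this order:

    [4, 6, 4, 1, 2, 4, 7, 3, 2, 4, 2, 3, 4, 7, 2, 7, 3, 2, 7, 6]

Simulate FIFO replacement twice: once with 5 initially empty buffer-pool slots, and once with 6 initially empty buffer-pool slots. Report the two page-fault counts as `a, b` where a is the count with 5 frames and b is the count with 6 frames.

5 frames: F F . F F . F F . F . . . . . . . . . F → 8 faults.
6 frames: F F . F F . F F . . . . . . . . . . . . → 6 faults.
6 < 8: adding a frame reduced faults, as is typical.

8, 6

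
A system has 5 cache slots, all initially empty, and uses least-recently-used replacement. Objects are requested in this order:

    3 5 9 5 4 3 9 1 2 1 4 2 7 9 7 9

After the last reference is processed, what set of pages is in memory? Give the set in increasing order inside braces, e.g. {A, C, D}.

3 -> fault, frames {3}
5 -> fault, frames {3,5}
9 -> fault, frames {3,5,9}
5 -> hit
4 -> fault, frames {3,9,5,4}
3 -> hit
9 -> hit
1 -> fault, frames {5,4,3,9,1}
2 -> fault, evict 5, frames {4,3,9,1,2}
1 -> hit
4 -> hit
2 -> hit
7 -> fault, evict 3, frames {9,1,4,2,7}
9 -> hit
7 -> hit
9 -> hit

{1, 2, 4, 7, 9}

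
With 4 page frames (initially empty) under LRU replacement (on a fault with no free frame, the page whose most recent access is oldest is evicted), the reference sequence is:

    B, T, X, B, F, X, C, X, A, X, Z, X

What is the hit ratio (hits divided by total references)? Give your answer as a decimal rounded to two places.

B -> fault, frames [B]
T -> fault, frames [B, T]
X -> fault, frames [B, T, X]
B -> hit
F -> fault, frames [T, X, B, F]
X -> hit
C -> fault, evict T, frames [B, F, X, C]
X -> hit
A -> fault, evict B, frames [F, C, X, A]
X -> hit
Z -> fault, evict F, frames [C, A, X, Z]
X -> hit
Hits: 5 of 12 references → 5/12 = 0.4167.

0.42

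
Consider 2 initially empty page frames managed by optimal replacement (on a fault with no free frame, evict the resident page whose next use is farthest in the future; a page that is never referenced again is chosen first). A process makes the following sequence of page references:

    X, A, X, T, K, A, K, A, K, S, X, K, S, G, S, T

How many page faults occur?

X -> fault, frames {X}
A -> fault, frames {X,A}
X -> hit
T -> fault, evict X, frames {A,T}
K -> fault, evict T, frames {A,K}
A -> hit
K -> hit
A -> hit
K -> hit
S -> fault, evict A, frames {K,S}
X -> fault, evict S, frames {K,X}
K -> hit
S -> fault, evict X, frames {K,S}
G -> fault, evict K, frames {S,G}
S -> hit
T -> fault, evict G, frames {S,T}
Page faults: 9.

9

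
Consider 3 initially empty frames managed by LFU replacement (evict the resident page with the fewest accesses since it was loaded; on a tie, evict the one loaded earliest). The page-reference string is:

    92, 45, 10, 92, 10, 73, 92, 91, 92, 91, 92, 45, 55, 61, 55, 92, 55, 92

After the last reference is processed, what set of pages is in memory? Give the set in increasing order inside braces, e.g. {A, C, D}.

92 → miss, frames (92)
45 → miss, frames (92 45)
10 → miss, frames (92 45 10)
92 → hit
10 → hit
73 → miss, evict 45, frames (92 10 73)
92 → hit
91 → miss, evict 73, frames (92 10 91)
92 → hit
91 → hit
92 → hit
45 → miss, evict 10, frames (92 91 45)
55 → miss, evict 45, frames (92 91 55)
61 → miss, evict 55, frames (92 91 61)
55 → miss, evict 61, frames (92 91 55)
92 → hit
55 → hit
92 → hit

{55, 91, 92}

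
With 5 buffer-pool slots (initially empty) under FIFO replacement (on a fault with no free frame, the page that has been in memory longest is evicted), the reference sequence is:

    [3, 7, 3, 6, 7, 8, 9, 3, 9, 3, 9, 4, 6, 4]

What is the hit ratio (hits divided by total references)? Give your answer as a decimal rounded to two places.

3 -> fault, frames [3]
7 -> fault, frames [3, 7]
3 -> hit
6 -> fault, frames [3, 7, 6]
7 -> hit
8 -> fault, frames [3, 7, 6, 8]
9 -> fault, frames [3, 7, 6, 8, 9]
3 -> hit
9 -> hit
3 -> hit
9 -> hit
4 -> fault, evict 3, frames [7, 6, 8, 9, 4]
6 -> hit
4 -> hit
Hits: 8 of 14 references → 8/14 = 0.5714.

0.57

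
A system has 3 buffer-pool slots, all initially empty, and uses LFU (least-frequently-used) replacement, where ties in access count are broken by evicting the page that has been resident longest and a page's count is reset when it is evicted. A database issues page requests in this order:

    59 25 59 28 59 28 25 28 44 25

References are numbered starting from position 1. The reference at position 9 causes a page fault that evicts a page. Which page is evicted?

pos 1: 59 → miss, frames [59]
pos 2: 25 → miss, frames [59, 25]
pos 3: 59 → hit
pos 4: 28 → miss, frames [59, 25, 28]
pos 5: 59 → hit
pos 6: 28 → hit
pos 7: 25 → hit
pos 8: 28 → hit
pos 9: 44 → miss, evict 25, frames [59, 28, 44]
At position 9, page 25 is evicted.

25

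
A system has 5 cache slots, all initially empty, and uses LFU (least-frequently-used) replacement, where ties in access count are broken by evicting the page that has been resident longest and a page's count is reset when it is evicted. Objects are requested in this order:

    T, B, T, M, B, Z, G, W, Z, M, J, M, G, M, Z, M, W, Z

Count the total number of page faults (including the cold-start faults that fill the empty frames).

T: miss, frames {T}
B: miss, frames {T,B}
T: hit
M: miss, frames {T,B,M}
B: hit
Z: miss, frames {T,B,M,Z}
G: miss, frames {T,B,M,Z,G}
W: miss, evict M, frames {T,B,Z,G,W}
Z: hit
M: miss, evict G, frames {T,B,Z,W,M}
J: miss, evict W, frames {T,B,Z,M,J}
M: hit
G: miss, evict J, frames {T,B,Z,M,G}
M: hit
Z: hit
M: hit
W: miss, evict G, frames {T,B,Z,M,W}
Z: hit
Page faults: 10.

10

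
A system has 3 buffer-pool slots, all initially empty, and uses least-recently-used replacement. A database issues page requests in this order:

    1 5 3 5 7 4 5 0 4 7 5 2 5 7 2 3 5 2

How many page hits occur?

1 -> miss, frames (1)
5 -> miss, frames (1 5)
3 -> miss, frames (1 5 3)
5 -> hit
7 -> miss, evict 1, frames (3 5 7)
4 -> miss, evict 3, frames (5 7 4)
5 -> hit
0 -> miss, evict 7, frames (4 5 0)
4 -> hit
7 -> miss, evict 5, frames (0 4 7)
5 -> miss, evict 0, frames (4 7 5)
2 -> miss, evict 4, frames (7 5 2)
5 -> hit
7 -> hit
2 -> hit
3 -> miss, evict 5, frames (7 2 3)
5 -> miss, evict 7, frames (2 3 5)
2 -> hit
Hits: 7.

7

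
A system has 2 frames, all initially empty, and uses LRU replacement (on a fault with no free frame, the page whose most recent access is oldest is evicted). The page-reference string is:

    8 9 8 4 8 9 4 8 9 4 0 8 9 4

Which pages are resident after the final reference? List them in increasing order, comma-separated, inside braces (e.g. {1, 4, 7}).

8 -> miss, frames {8}
9 -> miss, frames {8,9}
8 -> hit
4 -> miss, evict 9, frames {8,4}
8 -> hit
9 -> miss, evict 4, frames {8,9}
4 -> miss, evict 8, frames {9,4}
8 -> miss, evict 9, frames {4,8}
9 -> miss, evict 4, frames {8,9}
4 -> miss, evict 8, frames {9,4}
0 -> miss, evict 9, frames {4,0}
8 -> miss, evict 4, frames {0,8}
9 -> miss, evict 0, frames {8,9}
4 -> miss, evict 8, frames {9,4}

{4, 9}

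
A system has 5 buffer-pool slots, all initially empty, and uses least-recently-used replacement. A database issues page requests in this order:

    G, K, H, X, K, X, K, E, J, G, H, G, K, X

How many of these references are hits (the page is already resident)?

5

G: miss, frames [G]
K: miss, frames [G, K]
H: miss, frames [G, K, H]
X: miss, frames [G, K, H, X]
K: hit
X: hit
K: hit
E: miss, frames [G, H, X, K, E]
J: miss, evict G, frames [H, X, K, E, J]
G: miss, evict H, frames [X, K, E, J, G]
H: miss, evict X, frames [K, E, J, G, H]
G: hit
K: hit
X: miss, evict E, frames [J, H, G, K, X]
Hits: 5.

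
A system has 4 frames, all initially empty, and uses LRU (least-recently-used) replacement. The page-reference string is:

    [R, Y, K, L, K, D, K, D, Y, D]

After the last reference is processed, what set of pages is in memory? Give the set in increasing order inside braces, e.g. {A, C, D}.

R: miss, frames [R]
Y: miss, frames [R, Y]
K: miss, frames [R, Y, K]
L: miss, frames [R, Y, K, L]
K: hit
D: miss, evict R, frames [Y, L, K, D]
K: hit
D: hit
Y: hit
D: hit

{D, K, L, Y}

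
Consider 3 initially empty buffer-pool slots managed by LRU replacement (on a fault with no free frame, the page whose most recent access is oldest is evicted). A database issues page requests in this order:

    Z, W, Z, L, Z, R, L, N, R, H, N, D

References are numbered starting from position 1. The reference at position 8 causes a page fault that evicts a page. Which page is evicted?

Z

pos 1: Z → fault, frames {Z}
pos 2: W → fault, frames {Z,W}
pos 3: Z → hit
pos 4: L → fault, frames {W,Z,L}
pos 5: Z → hit
pos 6: R → fault, evict W, frames {L,Z,R}
pos 7: L → hit
pos 8: N → fault, evict Z, frames {R,L,N}
At position 8, page Z is evicted.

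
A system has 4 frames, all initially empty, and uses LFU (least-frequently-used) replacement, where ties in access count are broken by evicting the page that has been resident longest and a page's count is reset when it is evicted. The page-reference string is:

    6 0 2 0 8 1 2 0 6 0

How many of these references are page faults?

6 → miss, frames (6)
0 → miss, frames (6 0)
2 → miss, frames (6 0 2)
0 → hit
8 → miss, frames (6 0 2 8)
1 → miss, evict 6, frames (0 2 8 1)
2 → hit
0 → hit
6 → miss, evict 8, frames (0 2 1 6)
0 → hit
Page faults: 6.

6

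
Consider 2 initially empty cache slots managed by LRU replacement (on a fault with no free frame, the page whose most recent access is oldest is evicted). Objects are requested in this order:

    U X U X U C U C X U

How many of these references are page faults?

5

U → miss, frames {U}
X → miss, frames {U,X}
U → hit
X → hit
U → hit
C → miss, evict X, frames {U,C}
U → hit
C → hit
X → miss, evict U, frames {C,X}
U → miss, evict C, frames {X,U}
Page faults: 5.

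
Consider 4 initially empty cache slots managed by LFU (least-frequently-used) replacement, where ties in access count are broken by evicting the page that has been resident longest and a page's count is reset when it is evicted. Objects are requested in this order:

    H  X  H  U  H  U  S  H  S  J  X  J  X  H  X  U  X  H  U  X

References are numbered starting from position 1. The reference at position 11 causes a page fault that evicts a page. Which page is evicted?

J

pos 1: H → fault, frames (H)
pos 2: X → fault, frames (H X)
pos 3: H → hit
pos 4: U → fault, frames (H X U)
pos 5: H → hit
pos 6: U → hit
pos 7: S → fault, frames (H X U S)
pos 8: H → hit
pos 9: S → hit
pos 10: J → fault, evict X, frames (H U S J)
pos 11: X → fault, evict J, frames (H U S X)
At position 11, page J is evicted.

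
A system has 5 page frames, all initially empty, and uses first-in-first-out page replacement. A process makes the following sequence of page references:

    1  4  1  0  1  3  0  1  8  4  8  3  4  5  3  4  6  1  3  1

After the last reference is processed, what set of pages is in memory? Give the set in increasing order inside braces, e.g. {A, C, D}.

{1, 3, 5, 6, 8}

1: miss, frames [1]
4: miss, frames [1, 4]
1: hit
0: miss, frames [1, 4, 0]
1: hit
3: miss, frames [1, 4, 0, 3]
0: hit
1: hit
8: miss, frames [1, 4, 0, 3, 8]
4: hit
8: hit
3: hit
4: hit
5: miss, evict 1, frames [4, 0, 3, 8, 5]
3: hit
4: hit
6: miss, evict 4, frames [0, 3, 8, 5, 6]
1: miss, evict 0, frames [3, 8, 5, 6, 1]
3: hit
1: hit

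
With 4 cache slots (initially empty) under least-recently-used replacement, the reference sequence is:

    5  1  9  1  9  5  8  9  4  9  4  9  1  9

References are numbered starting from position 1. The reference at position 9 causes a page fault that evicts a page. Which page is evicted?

pos 1: 5: miss, frames {5}
pos 2: 1: miss, frames {5,1}
pos 3: 9: miss, frames {5,1,9}
pos 4: 1: hit
pos 5: 9: hit
pos 6: 5: hit
pos 7: 8: miss, frames {1,9,5,8}
pos 8: 9: hit
pos 9: 4: miss, evict 1, frames {5,8,9,4}
At position 9, page 1 is evicted.

1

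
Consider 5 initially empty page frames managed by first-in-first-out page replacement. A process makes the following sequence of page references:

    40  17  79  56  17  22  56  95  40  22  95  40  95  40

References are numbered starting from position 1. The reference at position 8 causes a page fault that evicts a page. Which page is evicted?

pos 1: 40: fault, frames {40}
pos 2: 17: fault, frames {40,17}
pos 3: 79: fault, frames {40,17,79}
pos 4: 56: fault, frames {40,17,79,56}
pos 5: 17: hit
pos 6: 22: fault, frames {40,17,79,56,22}
pos 7: 56: hit
pos 8: 95: fault, evict 40, frames {17,79,56,22,95}
At position 8, page 40 is evicted.

40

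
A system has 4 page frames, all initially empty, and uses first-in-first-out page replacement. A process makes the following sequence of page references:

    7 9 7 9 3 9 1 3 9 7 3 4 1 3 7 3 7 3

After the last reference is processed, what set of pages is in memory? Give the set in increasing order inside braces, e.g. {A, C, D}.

7 -> fault, frames (7)
9 -> fault, frames (7 9)
7 -> hit
9 -> hit
3 -> fault, frames (7 9 3)
9 -> hit
1 -> fault, frames (7 9 3 1)
3 -> hit
9 -> hit
7 -> hit
3 -> hit
4 -> fault, evict 7, frames (9 3 1 4)
1 -> hit
3 -> hit
7 -> fault, evict 9, frames (3 1 4 7)
3 -> hit
7 -> hit
3 -> hit

{1, 3, 4, 7}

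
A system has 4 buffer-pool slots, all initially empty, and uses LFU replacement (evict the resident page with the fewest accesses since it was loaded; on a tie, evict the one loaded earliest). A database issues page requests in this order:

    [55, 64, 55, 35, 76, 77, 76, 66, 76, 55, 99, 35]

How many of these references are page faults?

55 -> fault, frames [55]
64 -> fault, frames [55, 64]
55 -> hit
35 -> fault, frames [55, 64, 35]
76 -> fault, frames [55, 64, 35, 76]
77 -> fault, evict 64, frames [55, 35, 76, 77]
76 -> hit
66 -> fault, evict 35, frames [55, 76, 77, 66]
76 -> hit
55 -> hit
99 -> fault, evict 77, frames [55, 76, 66, 99]
35 -> fault, evict 66, frames [55, 76, 99, 35]
Page faults: 8.

8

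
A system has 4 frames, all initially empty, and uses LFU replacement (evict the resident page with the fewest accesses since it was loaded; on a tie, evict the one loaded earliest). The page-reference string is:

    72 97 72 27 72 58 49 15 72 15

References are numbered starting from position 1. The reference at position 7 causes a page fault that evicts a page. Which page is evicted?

97

pos 1: 72 -> fault, frames {72}
pos 2: 97 -> fault, frames {72,97}
pos 3: 72 -> hit
pos 4: 27 -> fault, frames {72,97,27}
pos 5: 72 -> hit
pos 6: 58 -> fault, frames {72,97,27,58}
pos 7: 49 -> fault, evict 97, frames {72,27,58,49}
At position 7, page 97 is evicted.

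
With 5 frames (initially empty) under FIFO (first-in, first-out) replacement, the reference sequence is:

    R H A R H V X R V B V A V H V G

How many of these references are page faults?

7

R -> fault, frames {R}
H -> fault, frames {R,H}
A -> fault, frames {R,H,A}
R -> hit
H -> hit
V -> fault, frames {R,H,A,V}
X -> fault, frames {R,H,A,V,X}
R -> hit
V -> hit
B -> fault, evict R, frames {H,A,V,X,B}
V -> hit
A -> hit
V -> hit
H -> hit
V -> hit
G -> fault, evict H, frames {A,V,X,B,G}
Page faults: 7.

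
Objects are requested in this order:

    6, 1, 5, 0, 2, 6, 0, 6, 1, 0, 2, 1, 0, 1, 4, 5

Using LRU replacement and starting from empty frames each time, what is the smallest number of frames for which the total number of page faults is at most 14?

2

f=1: 16 faults
f=2: 14 faults
f=3: 10 faults
f=4: 9 faults
f=5: 7 faults
f=6: 6 faults
Smallest f with faults ≤ 14 is 2.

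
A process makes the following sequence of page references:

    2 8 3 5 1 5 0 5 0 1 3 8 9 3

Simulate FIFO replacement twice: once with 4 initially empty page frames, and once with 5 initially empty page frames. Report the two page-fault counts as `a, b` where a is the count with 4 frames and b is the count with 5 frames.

4 frames: F F F F F . F . . . . F F F → 9 faults.
5 frames: F F F F F . F . . . . . F . → 7 faults.
7 < 9: adding a frame reduced faults, as is typical.

9, 7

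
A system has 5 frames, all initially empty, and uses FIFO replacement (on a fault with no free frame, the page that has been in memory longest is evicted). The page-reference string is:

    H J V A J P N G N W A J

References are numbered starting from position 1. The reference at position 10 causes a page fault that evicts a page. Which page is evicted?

pos 1: H: miss, frames [H]
pos 2: J: miss, frames [H, J]
pos 3: V: miss, frames [H, J, V]
pos 4: A: miss, frames [H, J, V, A]
pos 5: J: hit
pos 6: P: miss, frames [H, J, V, A, P]
pos 7: N: miss, evict H, frames [J, V, A, P, N]
pos 8: G: miss, evict J, frames [V, A, P, N, G]
pos 9: N: hit
pos 10: W: miss, evict V, frames [A, P, N, G, W]
At position 10, page V is evicted.

V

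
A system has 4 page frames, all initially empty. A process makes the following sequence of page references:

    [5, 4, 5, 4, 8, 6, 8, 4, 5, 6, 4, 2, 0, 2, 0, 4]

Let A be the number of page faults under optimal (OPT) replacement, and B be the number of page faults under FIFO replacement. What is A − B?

-1

Under OPT: F F . . F F . . . . . F F . . . → 6 faults.
Under FIFO: F F . . F F . . . . . F F . . F → 7 faults.
A − B = 6 − 7 = -1.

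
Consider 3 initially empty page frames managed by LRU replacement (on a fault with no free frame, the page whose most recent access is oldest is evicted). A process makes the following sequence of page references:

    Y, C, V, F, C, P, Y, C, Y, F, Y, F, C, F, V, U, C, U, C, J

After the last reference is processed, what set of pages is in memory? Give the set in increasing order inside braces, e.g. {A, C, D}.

Y → miss, frames {Y}
C → miss, frames {Y,C}
V → miss, frames {Y,C,V}
F → miss, evict Y, frames {C,V,F}
C → hit
P → miss, evict V, frames {F,C,P}
Y → miss, evict F, frames {C,P,Y}
C → hit
Y → hit
F → miss, evict P, frames {C,Y,F}
Y → hit
F → hit
C → hit
F → hit
V → miss, evict Y, frames {C,F,V}
U → miss, evict C, frames {F,V,U}
C → miss, evict F, frames {V,U,C}
U → hit
C → hit
J → miss, evict V, frames {U,C,J}

{C, J, U}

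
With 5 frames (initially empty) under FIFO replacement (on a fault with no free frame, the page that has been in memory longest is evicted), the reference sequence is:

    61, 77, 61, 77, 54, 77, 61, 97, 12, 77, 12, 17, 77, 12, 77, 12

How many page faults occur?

61: fault, frames {61}
77: fault, frames {61,77}
61: hit
77: hit
54: fault, frames {61,77,54}
77: hit
61: hit
97: fault, frames {61,77,54,97}
12: fault, frames {61,77,54,97,12}
77: hit
12: hit
17: fault, evict 61, frames {77,54,97,12,17}
77: hit
12: hit
77: hit
12: hit
Page faults: 6.

6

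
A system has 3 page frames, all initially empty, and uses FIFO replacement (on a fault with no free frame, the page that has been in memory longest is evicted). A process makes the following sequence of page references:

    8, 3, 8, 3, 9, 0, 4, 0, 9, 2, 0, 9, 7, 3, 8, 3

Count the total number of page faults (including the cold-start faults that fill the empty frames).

8 -> miss, frames [8]
3 -> miss, frames [8, 3]
8 -> hit
3 -> hit
9 -> miss, frames [8, 3, 9]
0 -> miss, evict 8, frames [3, 9, 0]
4 -> miss, evict 3, frames [9, 0, 4]
0 -> hit
9 -> hit
2 -> miss, evict 9, frames [0, 4, 2]
0 -> hit
9 -> miss, evict 0, frames [4, 2, 9]
7 -> miss, evict 4, frames [2, 9, 7]
3 -> miss, evict 2, frames [9, 7, 3]
8 -> miss, evict 9, frames [7, 3, 8]
3 -> hit
Page faults: 10.

10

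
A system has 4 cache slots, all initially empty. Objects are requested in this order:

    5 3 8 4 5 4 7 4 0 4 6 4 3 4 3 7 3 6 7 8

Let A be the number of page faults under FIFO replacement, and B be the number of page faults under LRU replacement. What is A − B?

Under FIFO: F F F F . . F . F . F . F F . F . . . F → 11 faults.
Under LRU: F F F F . . F . F . F . F . . F . . . F → 10 faults.
A − B = 11 − 10 = 1.

1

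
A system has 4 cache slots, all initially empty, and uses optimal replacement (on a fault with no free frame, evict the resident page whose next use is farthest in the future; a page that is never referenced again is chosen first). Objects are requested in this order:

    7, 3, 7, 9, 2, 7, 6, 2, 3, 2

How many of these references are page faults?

5

7 -> fault, frames [7]
3 -> fault, frames [7, 3]
7 -> hit
9 -> fault, frames [7, 3, 9]
2 -> fault, frames [7, 3, 9, 2]
7 -> hit
6 -> fault, evict 9, frames [7, 3, 2, 6]
2 -> hit
3 -> hit
2 -> hit
Page faults: 5.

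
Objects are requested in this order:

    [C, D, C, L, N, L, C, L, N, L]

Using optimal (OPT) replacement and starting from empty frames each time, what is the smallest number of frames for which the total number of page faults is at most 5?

3

f=1: 10 faults
f=2: 6 faults
f=3: 4 faults
f=4: 4 faults
Smallest f with faults ≤ 5 is 3.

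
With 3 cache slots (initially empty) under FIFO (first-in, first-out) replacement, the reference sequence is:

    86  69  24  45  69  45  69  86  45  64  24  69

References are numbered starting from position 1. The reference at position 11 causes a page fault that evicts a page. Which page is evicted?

pos 1: 86 → miss, frames (86)
pos 2: 69 → miss, frames (86 69)
pos 3: 24 → miss, frames (86 69 24)
pos 4: 45 → miss, evict 86, frames (69 24 45)
pos 5: 69 → hit
pos 6: 45 → hit
pos 7: 69 → hit
pos 8: 86 → miss, evict 69, frames (24 45 86)
pos 9: 45 → hit
pos 10: 64 → miss, evict 24, frames (45 86 64)
pos 11: 24 → miss, evict 45, frames (86 64 24)
At position 11, page 45 is evicted.

45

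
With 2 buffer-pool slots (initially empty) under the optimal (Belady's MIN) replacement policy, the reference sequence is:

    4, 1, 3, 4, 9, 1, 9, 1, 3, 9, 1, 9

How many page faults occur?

7

4 → miss, frames (4)
1 → miss, frames (4 1)
3 → miss, evict 1, frames (4 3)
4 → hit
9 → miss, evict 4, frames (3 9)
1 → miss, evict 3, frames (9 1)
9 → hit
1 → hit
3 → miss, evict 1, frames (9 3)
9 → hit
1 → miss, evict 3, frames (9 1)
9 → hit
Page faults: 7.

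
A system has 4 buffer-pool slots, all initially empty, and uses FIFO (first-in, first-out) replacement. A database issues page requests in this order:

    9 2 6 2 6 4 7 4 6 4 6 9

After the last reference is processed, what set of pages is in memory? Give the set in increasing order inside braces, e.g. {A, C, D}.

9 -> fault, frames [9]
2 -> fault, frames [9, 2]
6 -> fault, frames [9, 2, 6]
2 -> hit
6 -> hit
4 -> fault, frames [9, 2, 6, 4]
7 -> fault, evict 9, frames [2, 6, 4, 7]
4 -> hit
6 -> hit
4 -> hit
6 -> hit
9 -> fault, evict 2, frames [6, 4, 7, 9]

{4, 6, 7, 9}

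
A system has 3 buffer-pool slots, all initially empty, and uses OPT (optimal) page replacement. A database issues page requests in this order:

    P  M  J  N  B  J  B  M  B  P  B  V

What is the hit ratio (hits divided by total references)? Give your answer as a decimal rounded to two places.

0.42

P → miss, frames (P)
M → miss, frames (P M)
J → miss, frames (P M J)
N → miss, evict P, frames (M J N)
B → miss, evict N, frames (M J B)
J → hit
B → hit
M → hit
B → hit
P → miss, evict J, frames (M B P)
B → hit
V → miss, evict P, frames (M B V)
Hits: 5 of 12 references → 5/12 = 0.4167.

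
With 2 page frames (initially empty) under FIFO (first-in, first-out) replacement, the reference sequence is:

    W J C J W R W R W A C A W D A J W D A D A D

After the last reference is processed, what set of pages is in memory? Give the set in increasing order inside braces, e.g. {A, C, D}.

W: miss, frames (W)
J: miss, frames (W J)
C: miss, evict W, frames (J C)
J: hit
W: miss, evict J, frames (C W)
R: miss, evict C, frames (W R)
W: hit
R: hit
W: hit
A: miss, evict W, frames (R A)
C: miss, evict R, frames (A C)
A: hit
W: miss, evict A, frames (C W)
D: miss, evict C, frames (W D)
A: miss, evict W, frames (D A)
J: miss, evict D, frames (A J)
W: miss, evict A, frames (J W)
D: miss, evict J, frames (W D)
A: miss, evict W, frames (D A)
D: hit
A: hit
D: hit

{A, D}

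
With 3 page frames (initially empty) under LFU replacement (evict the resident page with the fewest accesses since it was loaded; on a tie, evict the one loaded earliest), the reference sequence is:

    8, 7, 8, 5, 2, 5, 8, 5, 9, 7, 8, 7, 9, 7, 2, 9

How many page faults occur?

8 -> fault, frames {8}
7 -> fault, frames {8,7}
8 -> hit
5 -> fault, frames {8,7,5}
2 -> fault, evict 7, frames {8,5,2}
5 -> hit
8 -> hit
5 -> hit
9 -> fault, evict 2, frames {8,5,9}
7 -> fault, evict 9, frames {8,5,7}
8 -> hit
7 -> hit
9 -> fault, evict 7, frames {8,5,9}
7 -> fault, evict 9, frames {8,5,7}
2 -> fault, evict 7, frames {8,5,2}
9 -> fault, evict 2, frames {8,5,9}
Page faults: 10.

10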